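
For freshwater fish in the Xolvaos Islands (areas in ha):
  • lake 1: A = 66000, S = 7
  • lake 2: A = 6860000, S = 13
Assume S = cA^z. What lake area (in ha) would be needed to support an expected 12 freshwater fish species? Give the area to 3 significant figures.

z = ln(13/7) / ln(6860000/66000) = 0.6190 / 4.6438 = 0.1333
c = 7 / 66000^0.1333 = 7 / 4.39 = 1.595
A = (12/1.595)^(1/0.1333) ⇒ ln A = ln(7.526)/0.1333 = 15.1408
A = e^15.1408 ≈ 3763149 ha

3760000 ha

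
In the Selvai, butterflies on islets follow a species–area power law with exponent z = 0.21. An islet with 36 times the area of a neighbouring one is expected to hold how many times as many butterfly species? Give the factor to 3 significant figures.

S₂/S₁ = (A₂/A₁)^z = 36^0.21
ln(S₂/S₁) = 0.21 × ln 36 = 0.21 × 3.5835 = 0.7525
S₂/S₁ = e^0.7525 ≈ 2.122

2.12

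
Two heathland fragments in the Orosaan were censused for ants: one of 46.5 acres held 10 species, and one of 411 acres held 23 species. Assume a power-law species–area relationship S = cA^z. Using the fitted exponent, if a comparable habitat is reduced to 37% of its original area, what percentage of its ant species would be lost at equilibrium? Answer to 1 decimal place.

31.6%

z = ln(23/10) / ln(411/46.5) = 0.8329 / 2.1791 = 0.3822
S_new/S_old = (A_new/A_old)^z = 0.37^0.3822 = exp(0.3822 × -0.9943) = 0.6838
Fraction lost = 1 − 0.6838 = 0.3162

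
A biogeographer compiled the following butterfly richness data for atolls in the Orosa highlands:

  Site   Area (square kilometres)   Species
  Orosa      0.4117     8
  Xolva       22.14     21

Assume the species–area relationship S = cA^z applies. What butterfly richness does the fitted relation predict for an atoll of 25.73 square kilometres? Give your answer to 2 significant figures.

z = ln(21/8) / ln(22.14/0.4117) = 0.9651 / 3.9848 = 0.2422
c = 8 / 0.4117^0.2422 = 8 / 0.8066 = 9.918
S₃ = 9.918 × 25.73^0.2422 = 9.918 × 2.196 ≈ 21.78

22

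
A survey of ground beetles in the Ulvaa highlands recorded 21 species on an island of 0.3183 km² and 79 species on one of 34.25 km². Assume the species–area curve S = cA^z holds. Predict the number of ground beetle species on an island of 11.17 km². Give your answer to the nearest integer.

z = ln(79/21) / ln(34.25/0.3183) = 1.3249 / 4.6784 = 0.2832
c = 21 / 0.3183^0.2832 = 21 / 0.7231 = 29.04
S₃ = 29.04 × 11.17^0.2832 = 29.04 × 1.981 ≈ 57.52

58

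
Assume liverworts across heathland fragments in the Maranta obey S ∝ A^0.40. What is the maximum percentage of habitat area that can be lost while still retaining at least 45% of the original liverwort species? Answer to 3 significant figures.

Need (A_new/A_old)^0.4 = 0.45, so A_new/A_old = 0.45^(1/0.4) = 0.45^2.5
ln(A_new/A_old) = ln 0.45 / 0.4 = -0.7985 / 0.4 = -1.9963
A_new/A_old = e^-1.9963 ≈ 0.1358
Fraction that can be lost = 1 − 0.1358 = 0.8642

86.4%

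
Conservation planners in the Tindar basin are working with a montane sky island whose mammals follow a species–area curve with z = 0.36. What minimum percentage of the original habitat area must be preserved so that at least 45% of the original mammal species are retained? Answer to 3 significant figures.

Need (A_new/A_old)^0.36 = 0.45, so A_new/A_old = 0.45^(1/0.36) = 0.45^2.778
ln(A_new/A_old) = ln 0.45 / 0.36 = -0.7985 / 0.36 = -2.2181
A_new/A_old = e^-2.2181 ≈ 0.1088

10.9%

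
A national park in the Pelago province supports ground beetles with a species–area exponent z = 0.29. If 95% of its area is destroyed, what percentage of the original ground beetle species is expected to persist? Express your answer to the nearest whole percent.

S_new/S_old = (A_new/A_old)^z = 0.05^0.29
= exp(0.29 × ln 0.05) = exp(0.29 × -2.9957) = exp(-0.8688) ≈ 0.4195

42%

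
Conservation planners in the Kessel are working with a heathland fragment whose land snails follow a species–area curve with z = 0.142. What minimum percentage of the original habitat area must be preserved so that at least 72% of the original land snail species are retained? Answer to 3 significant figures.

Need (A_new/A_old)^0.142 = 0.72, so A_new/A_old = 0.72^(1/0.142) = 0.72^7.042
ln(A_new/A_old) = ln 0.72 / 0.142 = -0.3285 / 0.142 = -2.3134
A_new/A_old = e^-2.3134 ≈ 0.09892

9.89%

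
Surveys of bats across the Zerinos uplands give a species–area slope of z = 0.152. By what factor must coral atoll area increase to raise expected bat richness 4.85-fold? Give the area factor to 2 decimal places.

(A₂/A₁)^0.152 = 4.85, so A₂/A₁ = 4.85^(1/0.152) = 4.85^6.579
ln(A₂/A₁) = ln 4.85 / 0.152 = 1.5790 / 0.152 = 10.3880
A₂/A₁ = e^10.3880 ≈ 32468

32468.24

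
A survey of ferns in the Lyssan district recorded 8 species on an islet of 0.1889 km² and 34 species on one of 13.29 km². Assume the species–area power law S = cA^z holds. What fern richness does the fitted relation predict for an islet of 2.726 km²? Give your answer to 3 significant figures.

19.8

z = ln(34/8) / ln(13.29/0.1889) = 1.4469 / 4.2535 = 0.3402
c = 8 / 0.1889^0.3402 = 8 / 0.5673 = 14.1
S₃ = 14.1 × 2.726^0.3402 = 14.1 × 1.407 ≈ 19.84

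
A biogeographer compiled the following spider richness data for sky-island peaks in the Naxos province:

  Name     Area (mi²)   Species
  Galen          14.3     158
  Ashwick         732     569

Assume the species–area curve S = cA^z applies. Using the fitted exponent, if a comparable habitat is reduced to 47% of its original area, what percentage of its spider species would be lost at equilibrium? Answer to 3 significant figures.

21.8%

z = ln(569/158) / ln(732/14.3) = 1.2813 / 3.9355 = 0.3256
S_new/S_old = (A_new/A_old)^z = 0.47^0.3256 = exp(0.3256 × -0.7550) = 0.7821
Fraction lost = 1 − 0.7821 = 0.2179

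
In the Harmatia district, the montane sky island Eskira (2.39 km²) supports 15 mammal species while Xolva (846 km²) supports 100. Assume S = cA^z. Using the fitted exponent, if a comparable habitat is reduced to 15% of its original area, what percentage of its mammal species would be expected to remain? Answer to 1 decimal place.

54.2%

z = ln(100/15) / ln(846/2.39) = 1.8971 / 5.8692 = 0.3232
S_new/S_old = (A_new/A_old)^z = 0.15^0.3232 = exp(0.3232 × -1.8971) = 0.5416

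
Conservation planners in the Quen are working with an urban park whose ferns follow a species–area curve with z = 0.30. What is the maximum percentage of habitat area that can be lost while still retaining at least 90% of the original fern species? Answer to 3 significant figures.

29.6%

Need (A_new/A_old)^0.3 = 0.9, so A_new/A_old = 0.9^(1/0.3) = 0.9^3.333
ln(A_new/A_old) = ln 0.9 / 0.3 = -0.1054 / 0.3 = -0.3512
A_new/A_old = e^-0.3512 ≈ 0.7038
Fraction that can be lost = 1 − 0.7038 = 0.2962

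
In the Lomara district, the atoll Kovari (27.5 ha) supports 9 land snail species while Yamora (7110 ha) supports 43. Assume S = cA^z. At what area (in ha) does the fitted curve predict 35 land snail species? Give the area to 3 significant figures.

z = ln(43/9) / ln(7110/27.5) = 1.5640 / 5.5551 = 0.2815
c = 9 / 27.5^0.2815 = 9 / 2.542 = 3.54
A = (35/3.54)^(1/0.2815) ⇒ ln A = ln(9.887)/0.2815 = 8.1381
A = e^8.1381 ≈ 3422 ha

3420 ha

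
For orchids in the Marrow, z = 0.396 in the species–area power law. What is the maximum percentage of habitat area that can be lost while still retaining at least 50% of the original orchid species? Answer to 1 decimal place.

82.6%

Need (A_new/A_old)^0.396 = 0.5, so A_new/A_old = 0.5^(1/0.396) = 0.5^2.525
ln(A_new/A_old) = ln 0.5 / 0.396 = -0.6931 / 0.396 = -1.7504
A_new/A_old = e^-1.7504 ≈ 0.1737
Fraction that can be lost = 1 − 0.1737 = 0.8263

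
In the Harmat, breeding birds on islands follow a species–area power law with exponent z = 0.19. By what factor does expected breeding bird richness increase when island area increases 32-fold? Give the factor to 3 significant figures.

1.93

S₂/S₁ = (A₂/A₁)^z = 32^0.19
ln(S₂/S₁) = 0.19 × ln 32 = 0.19 × 3.4657 = 0.6585
S₂/S₁ = e^0.6585 ≈ 1.932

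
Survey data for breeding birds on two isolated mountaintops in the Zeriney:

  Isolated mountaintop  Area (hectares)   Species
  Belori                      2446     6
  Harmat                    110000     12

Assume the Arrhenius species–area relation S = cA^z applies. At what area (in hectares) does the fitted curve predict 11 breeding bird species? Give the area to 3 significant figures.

68200 hectares

z = ln(12/6) / ln(110000/2446) = 0.6931 / 3.8060 = 0.1821
c = 6 / 2446^0.1821 = 6 / 4.141 = 1.449
A = (11/1.449)^(1/0.1821) ⇒ ln A = ln(7.592)/0.1821 = 11.1305
A = e^11.1305 ≈ 68218 hectares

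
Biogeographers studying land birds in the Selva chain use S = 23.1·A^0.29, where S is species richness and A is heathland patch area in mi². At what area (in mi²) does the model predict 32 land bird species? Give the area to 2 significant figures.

32 = 23.1 × A^0.29  ⇒  A^0.29 = 32/23.1 = 1.385
ln A = ln(1.385) / 0.29 = 0.3259 / 0.29 = 1.1238
A = e^1.1238 ≈ 3.077 mi²

3.1 mi²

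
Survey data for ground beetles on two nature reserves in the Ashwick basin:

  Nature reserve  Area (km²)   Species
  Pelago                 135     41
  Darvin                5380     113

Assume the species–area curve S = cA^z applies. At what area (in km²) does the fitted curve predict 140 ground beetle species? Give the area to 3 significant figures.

11700 km²

z = ln(113/41) / ln(5380/135) = 1.0138 / 3.6852 = 0.2751
c = 41 / 135^0.2751 = 41 / 3.855 = 10.63
A = (140/10.63)^(1/0.2751) ⇒ ln A = ln(13.16)/0.2751 = 9.3692
A = e^9.3692 ≈ 11722 km²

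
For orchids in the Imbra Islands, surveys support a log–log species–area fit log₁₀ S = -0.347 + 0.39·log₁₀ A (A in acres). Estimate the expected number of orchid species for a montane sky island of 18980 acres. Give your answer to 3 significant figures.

21.0

S = 0.4498 × 18980^0.39
ln S = ln 0.4498 + 0.39 × ln 18980 = -0.7990 + 0.39 × 9.8511 = 3.0429
S = e^3.0429 ≈ 20.97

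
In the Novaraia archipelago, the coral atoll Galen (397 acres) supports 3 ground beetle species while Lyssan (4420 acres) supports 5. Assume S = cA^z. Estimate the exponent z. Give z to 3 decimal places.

0.212

Taking logs: ln S = ln c + z ln A, so z = (ln S₂ − ln S₁)/(ln A₂ − ln A₁).
z = ln(5/3) / ln(4420/397) = ln(1.667) / ln(11.13) = 0.5108 / 2.4100 = 0.2120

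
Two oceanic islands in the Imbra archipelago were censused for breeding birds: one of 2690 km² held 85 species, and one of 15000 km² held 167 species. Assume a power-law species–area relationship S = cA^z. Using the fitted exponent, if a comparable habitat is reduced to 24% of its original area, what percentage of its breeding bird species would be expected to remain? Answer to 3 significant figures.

z = ln(167/85) / ln(15000/2690) = 0.6753 / 1.7185 = 0.3930
S_new/S_old = (A_new/A_old)^z = 0.24^0.3930 = exp(0.3930 × -1.4271) = 0.5707

57.1%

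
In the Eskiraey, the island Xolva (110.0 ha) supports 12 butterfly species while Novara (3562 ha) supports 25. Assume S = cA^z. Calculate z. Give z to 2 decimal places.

Taking logs: ln S = ln c + z ln A, so z = (ln S₂ − ln S₁)/(ln A₂ − ln A₁).
z = ln(25/12) / ln(3562/110) = ln(2.083) / ln(32.38) = 0.7340 / 3.4776 = 0.2111

0.21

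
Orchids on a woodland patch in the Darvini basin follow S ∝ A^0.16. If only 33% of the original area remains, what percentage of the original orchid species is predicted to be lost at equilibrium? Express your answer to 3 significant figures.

S_new/S_old = (A_new/A_old)^z = 0.33^0.16
= exp(0.16 × ln 0.33) = exp(0.16 × -1.1087) = exp(-0.1774) ≈ 0.8375
Fraction lost = 1 − 0.8375 = 0.1625

16.3%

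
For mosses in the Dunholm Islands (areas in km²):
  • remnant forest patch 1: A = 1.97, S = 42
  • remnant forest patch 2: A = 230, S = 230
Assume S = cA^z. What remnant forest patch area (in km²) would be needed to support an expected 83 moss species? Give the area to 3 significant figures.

13.3 km²

z = ln(230/42) / ln(230/1.97) = 1.7004 / 4.7600 = 0.3572
c = 42 / 1.97^0.3572 = 42 / 1.274 = 32.97
A = (83/32.97)^(1/0.3572) ⇒ ln A = ln(2.518)/0.3572 = 2.5849
A = e^2.5849 ≈ 13.26 km²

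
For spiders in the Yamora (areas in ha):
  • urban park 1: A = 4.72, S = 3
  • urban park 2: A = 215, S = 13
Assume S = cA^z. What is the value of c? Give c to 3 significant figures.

1.65

z = ln(S₂/S₁) / ln(A₂/A₁) = ln(13/3) / ln(215/4.72) = 1.4663 / 3.8188 = 0.3840
c = S₁ / A₁^z = 3 / 4.72^0.3840 = 3 / 1.815 = 1.653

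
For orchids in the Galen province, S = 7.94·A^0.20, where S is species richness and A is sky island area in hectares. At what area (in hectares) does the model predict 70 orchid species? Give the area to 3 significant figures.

53300 hectares

70 = 7.94 × A^0.2  ⇒  A^0.2 = 70/7.94 = 8.816
ln A = ln(8.816) / 0.2 = 2.1766 / 0.2 = 10.8829
A = e^10.8829 ≈ 53258 hectares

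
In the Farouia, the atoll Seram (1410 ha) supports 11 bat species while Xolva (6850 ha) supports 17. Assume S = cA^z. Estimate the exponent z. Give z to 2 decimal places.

Taking logs: ln S = ln c + z ln A, so z = (ln S₂ − ln S₁)/(ln A₂ − ln A₁).
z = ln(17/11) / ln(6850/1410) = ln(1.545) / ln(4.858) = 0.4353 / 1.5807 = 0.2754

0.28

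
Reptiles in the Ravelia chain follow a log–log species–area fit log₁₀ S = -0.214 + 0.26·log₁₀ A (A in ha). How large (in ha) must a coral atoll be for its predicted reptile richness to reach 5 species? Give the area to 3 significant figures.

5 = 0.6109 × A^0.26  ⇒  A^0.26 = 5/0.6109 = 8.184
ln A = ln(8.184) / 0.26 = 2.1022 / 0.26 = 8.0854
A = e^8.0854 ≈ 3247 ha

3250 ha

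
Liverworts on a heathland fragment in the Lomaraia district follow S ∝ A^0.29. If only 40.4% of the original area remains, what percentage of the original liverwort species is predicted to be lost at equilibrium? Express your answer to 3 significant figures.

S_new/S_old = (A_new/A_old)^z = 0.404^0.29
= exp(0.29 × ln 0.404) = exp(0.29 × -0.9063) = exp(-0.2628) ≈ 0.7689
Fraction lost = 1 − 0.7689 = 0.2311

23.1%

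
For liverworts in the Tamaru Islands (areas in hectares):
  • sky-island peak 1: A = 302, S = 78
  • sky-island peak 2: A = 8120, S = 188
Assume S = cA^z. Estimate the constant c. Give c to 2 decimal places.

z = ln(S₂/S₁) / ln(A₂/A₁) = ln(188/78) / ln(8120/302) = 0.8797 / 3.2917 = 0.2673
c = S₁ / A₁^z = 78 / 302^0.2673 = 78 / 4.601 = 16.95

16.95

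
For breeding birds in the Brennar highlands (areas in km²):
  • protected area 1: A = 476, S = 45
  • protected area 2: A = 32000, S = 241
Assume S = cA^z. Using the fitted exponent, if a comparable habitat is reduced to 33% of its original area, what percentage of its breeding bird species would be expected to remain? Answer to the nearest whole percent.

64%

z = ln(241/45) / ln(32000/476) = 1.6781 / 4.2081 = 0.3988
S_new/S_old = (A_new/A_old)^z = 0.33^0.3988 = exp(0.3988 × -1.1087) = 0.6427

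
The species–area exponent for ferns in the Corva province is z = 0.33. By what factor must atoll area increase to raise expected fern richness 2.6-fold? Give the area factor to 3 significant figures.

(A₂/A₁)^0.33 = 2.6, so A₂/A₁ = 2.6^(1/0.33) = 2.6^3.03
ln(A₂/A₁) = ln 2.6 / 0.33 = 0.9555 / 0.33 = 2.8955
A₂/A₁ = e^2.8955 ≈ 18.09

18.1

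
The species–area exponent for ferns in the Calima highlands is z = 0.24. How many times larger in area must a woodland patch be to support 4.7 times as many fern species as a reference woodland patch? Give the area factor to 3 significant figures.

(A₂/A₁)^0.24 = 4.7, so A₂/A₁ = 4.7^(1/0.24) = 4.7^4.167
ln(A₂/A₁) = ln 4.7 / 0.24 = 1.5476 / 0.24 = 6.4482
A₂/A₁ = e^6.4482 ≈ 631.6

632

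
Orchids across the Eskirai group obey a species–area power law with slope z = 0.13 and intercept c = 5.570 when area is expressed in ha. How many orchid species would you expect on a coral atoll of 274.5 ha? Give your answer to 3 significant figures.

11.6

S = 5.57 × 274.5^0.13 = 5.57 × 2.075 ≈ 11.56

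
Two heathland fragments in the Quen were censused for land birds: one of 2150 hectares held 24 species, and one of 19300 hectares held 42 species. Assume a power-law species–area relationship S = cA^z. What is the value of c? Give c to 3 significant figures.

z = ln(S₂/S₁) / ln(A₂/A₁) = ln(42/24) / ln(19300/2150) = 0.5596 / 2.1946 = 0.2550
c = S₁ / A₁^z = 24 / 2150^0.2550 = 24 / 7.075 = 3.392

3.39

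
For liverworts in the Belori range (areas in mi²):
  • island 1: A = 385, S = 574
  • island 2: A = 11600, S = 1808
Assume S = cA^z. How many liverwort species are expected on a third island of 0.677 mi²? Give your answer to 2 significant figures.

68

z = ln(1808/574) / ln(11600/385) = 1.1473 / 3.4055 = 0.3369
c = 574 / 385^0.3369 = 574 / 7.431 = 77.24
S₃ = 77.24 × 0.677^0.3369 = 77.24 × 0.8768 ≈ 67.73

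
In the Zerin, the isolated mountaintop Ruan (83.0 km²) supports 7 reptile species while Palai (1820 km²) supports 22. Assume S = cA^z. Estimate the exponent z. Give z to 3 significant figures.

0.371

Taking logs: ln S = ln c + z ln A, so z = (ln S₂ − ln S₁)/(ln A₂ − ln A₁).
z = ln(22/7) / ln(1820/83) = ln(3.143) / ln(21.93) = 1.1451 / 3.0878 = 0.3709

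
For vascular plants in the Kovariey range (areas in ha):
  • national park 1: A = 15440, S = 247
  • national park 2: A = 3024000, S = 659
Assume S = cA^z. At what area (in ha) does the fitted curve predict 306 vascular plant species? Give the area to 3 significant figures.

48900 ha

z = ln(659/247) / ln(3024000/15440) = 0.9813 / 5.2774 = 0.1860
c = 247 / 15440^0.1860 = 247 / 6.01 = 41.1
A = (306/41.1)^(1/0.1860) ⇒ ln A = ln(7.446)/0.1860 = 10.7966
A = e^10.7966 ≈ 48855 ha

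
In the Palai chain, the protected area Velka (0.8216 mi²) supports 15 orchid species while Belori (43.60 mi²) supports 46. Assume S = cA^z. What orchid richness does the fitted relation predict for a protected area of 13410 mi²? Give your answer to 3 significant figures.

z = ln(46/15) / ln(43.6/0.8216) = 1.1206 / 3.9716 = 0.2822
c = 15 / 0.8216^0.2822 = 15 / 0.9461 = 15.86
S₃ = 15.86 × 13410^0.2822 = 15.86 × 14.61 ≈ 231.6

232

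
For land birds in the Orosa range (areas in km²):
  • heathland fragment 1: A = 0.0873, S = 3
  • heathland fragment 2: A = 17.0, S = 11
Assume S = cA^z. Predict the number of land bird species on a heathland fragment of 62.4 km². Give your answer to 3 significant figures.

z = ln(11/3) / ln(17/0.0873) = 1.2993 / 5.2716 = 0.2465
c = 3 / 0.0873^0.2465 = 3 / 0.5483 = 5.472
S₃ = 5.472 × 62.4^0.2465 = 5.472 × 2.77 ≈ 15.16

15.2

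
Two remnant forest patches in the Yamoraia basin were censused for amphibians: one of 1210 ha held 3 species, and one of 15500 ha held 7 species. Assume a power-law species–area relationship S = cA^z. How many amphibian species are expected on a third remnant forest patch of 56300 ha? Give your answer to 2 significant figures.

11

z = ln(7/3) / ln(15500/1210) = 0.8473 / 2.5502 = 0.3322
c = 3 / 1210^0.3322 = 3 / 10.57 = 0.2837
S₃ = 0.2837 × 56300^0.3322 = 0.2837 × 37.87 ≈ 10.75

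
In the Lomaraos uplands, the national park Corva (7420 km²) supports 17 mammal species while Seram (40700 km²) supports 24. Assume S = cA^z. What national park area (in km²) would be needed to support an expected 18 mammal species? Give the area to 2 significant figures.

9800 km²

z = ln(24/17) / ln(40700/7420) = 0.3448 / 1.7020 = 0.2026
c = 17 / 7420^0.2026 = 17 / 6.084 = 2.794
A = (18/2.794)^(1/0.2026) ⇒ ln A = ln(6.441)/0.2026 = 9.1941
A = e^9.1941 ≈ 9838 km²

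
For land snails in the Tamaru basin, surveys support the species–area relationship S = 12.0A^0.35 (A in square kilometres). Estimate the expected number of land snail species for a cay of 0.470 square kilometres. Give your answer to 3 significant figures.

9.21

S = 12 × 0.47^0.35 = 12 × 0.7678 ≈ 9.213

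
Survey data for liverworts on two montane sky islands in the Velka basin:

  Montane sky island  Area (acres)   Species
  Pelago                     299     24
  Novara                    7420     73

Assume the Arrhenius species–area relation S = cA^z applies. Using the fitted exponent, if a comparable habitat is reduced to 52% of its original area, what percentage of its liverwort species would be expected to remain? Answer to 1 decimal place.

79.7%

z = ln(73/24) / ln(7420/299) = 1.1124 / 3.2115 = 0.3464
S_new/S_old = (A_new/A_old)^z = 0.52^0.3464 = exp(0.3464 × -0.6539) = 0.7973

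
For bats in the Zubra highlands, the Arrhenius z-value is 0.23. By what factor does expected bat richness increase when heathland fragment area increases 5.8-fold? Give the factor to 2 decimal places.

1.50

S₂/S₁ = (A₂/A₁)^z = 5.8^0.23
ln(S₂/S₁) = 0.23 × ln 5.8 = 0.23 × 1.7579 = 0.4043
S₂/S₁ = e^0.4043 ≈ 1.498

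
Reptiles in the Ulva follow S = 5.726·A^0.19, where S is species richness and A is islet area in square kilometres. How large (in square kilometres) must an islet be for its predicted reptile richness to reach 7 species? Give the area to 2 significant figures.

2.9 square kilometres

7 = 5.726 × A^0.19  ⇒  A^0.19 = 7/5.726 = 1.222
ln A = ln(1.222) / 0.19 = 0.2009 / 0.19 = 1.0573
A = e^1.0573 ≈ 2.879 square kilometres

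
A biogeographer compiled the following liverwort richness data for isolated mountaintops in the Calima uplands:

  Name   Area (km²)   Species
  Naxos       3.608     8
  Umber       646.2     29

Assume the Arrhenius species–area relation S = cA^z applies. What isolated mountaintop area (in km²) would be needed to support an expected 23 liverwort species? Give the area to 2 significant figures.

z = ln(29/8) / ln(646.2/3.608) = 1.2879 / 5.1880 = 0.2482
c = 8 / 3.608^0.2482 = 8 / 1.375 = 5.818
A = (23/5.818)^(1/0.2482) ⇒ ln A = ln(3.953)/0.2482 = 5.5373
A = e^5.5373 ≈ 254 km²

250 km²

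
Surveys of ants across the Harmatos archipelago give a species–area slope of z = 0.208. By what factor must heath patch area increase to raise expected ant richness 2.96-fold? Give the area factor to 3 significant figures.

(A₂/A₁)^0.208 = 2.96, so A₂/A₁ = 2.96^(1/0.208) = 2.96^4.808
ln(A₂/A₁) = ln 2.96 / 0.208 = 1.0852 / 0.208 = 5.2173
A₂/A₁ = e^5.2173 ≈ 184.4

184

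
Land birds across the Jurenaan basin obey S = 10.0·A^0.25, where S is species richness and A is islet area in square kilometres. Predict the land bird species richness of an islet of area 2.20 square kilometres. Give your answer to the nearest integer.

S = 10 × 2.2^0.25
ln S = ln 10 + 0.25 × ln 2.2 = 2.3026 + 0.25 × 0.7885 = 2.4997
S = e^2.4997 ≈ 12.18

12 species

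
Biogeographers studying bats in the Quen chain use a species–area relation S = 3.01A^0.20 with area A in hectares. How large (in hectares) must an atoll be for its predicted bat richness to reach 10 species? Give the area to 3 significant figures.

405 hectares

10 = 3.01 × A^0.2  ⇒  A^0.2 = 10/3.01 = 3.322
ln A = ln(3.322) / 0.2 = 1.2006 / 0.2 = 6.0032
A = e^6.0032 ≈ 404.7 hectares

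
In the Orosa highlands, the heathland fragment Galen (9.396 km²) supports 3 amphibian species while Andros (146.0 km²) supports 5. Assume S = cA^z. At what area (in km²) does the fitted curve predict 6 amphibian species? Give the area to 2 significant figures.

390 km²

z = ln(5/3) / ln(146/9.396) = 0.5108 / 2.7433 = 0.1862
c = 3 / 9.396^0.1862 = 3 / 1.518 = 1.977
A = (6/1.977)^(1/0.1862) ⇒ ln A = ln(3.035)/0.1862 = 5.9627
A = e^5.9627 ≈ 388.7 km²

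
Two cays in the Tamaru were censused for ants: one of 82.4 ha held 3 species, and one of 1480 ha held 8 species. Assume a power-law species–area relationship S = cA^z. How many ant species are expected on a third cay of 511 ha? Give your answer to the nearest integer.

z = ln(8/3) / ln(1480/82.4) = 0.9808 / 2.8882 = 0.3396
c = 3 / 82.4^0.3396 = 3 / 4.473 = 0.6706
S₃ = 0.6706 × 511^0.3396 = 0.6706 × 8.313 ≈ 5.575

6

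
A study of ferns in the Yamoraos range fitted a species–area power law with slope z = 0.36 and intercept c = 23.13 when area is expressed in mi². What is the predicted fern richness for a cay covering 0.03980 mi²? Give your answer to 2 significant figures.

S = 23.13 × 0.0398^0.36
ln S = ln 23.13 + 0.36 × ln 0.0398 = 3.1411 + 0.36 × -3.2239 = 1.9805
S = e^1.9805 ≈ 7.247

7.2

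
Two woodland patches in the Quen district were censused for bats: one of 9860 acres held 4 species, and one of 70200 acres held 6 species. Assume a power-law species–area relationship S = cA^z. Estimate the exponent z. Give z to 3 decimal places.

Taking logs: ln S = ln c + z ln A, so z = (ln S₂ − ln S₁)/(ln A₂ − ln A₁).
z = ln(6/4) / ln(70200/9860) = ln(1.5) / ln(7.12) = 0.4055 / 1.9629 = 0.2066

0.207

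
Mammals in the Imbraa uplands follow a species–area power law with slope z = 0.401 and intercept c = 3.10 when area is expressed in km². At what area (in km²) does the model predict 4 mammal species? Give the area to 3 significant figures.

1.89 km²

4 = 3.1 × A^0.401  ⇒  A^0.401 = 4/3.1 = 1.29
ln A = ln(1.29) / 0.401 = 0.2549 / 0.401 = 0.6356
A = e^0.6356 ≈ 1.888 km²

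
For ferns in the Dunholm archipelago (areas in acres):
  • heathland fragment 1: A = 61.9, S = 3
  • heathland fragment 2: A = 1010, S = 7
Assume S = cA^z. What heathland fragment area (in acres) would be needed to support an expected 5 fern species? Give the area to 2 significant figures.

z = ln(7/3) / ln(1010/61.9) = 0.8473 / 2.7922 = 0.3035
c = 3 / 61.9^0.3035 = 3 / 3.497 = 0.8579
A = (5/0.8579)^(1/0.3035) ⇒ ln A = ln(5.828)/0.3035 = 5.8089
A = e^5.8089 ≈ 333.3 acres

330 acres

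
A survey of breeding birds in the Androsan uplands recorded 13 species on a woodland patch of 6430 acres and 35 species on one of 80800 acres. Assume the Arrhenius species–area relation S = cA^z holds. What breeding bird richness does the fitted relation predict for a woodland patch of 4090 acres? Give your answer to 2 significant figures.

z = ln(35/13) / ln(80800/6430) = 0.9904 / 2.5310 = 0.3913
c = 13 / 6430^0.3913 = 13 / 30.92 = 0.4205
S₃ = 0.4205 × 4090^0.3913 = 0.4205 × 25.9 ≈ 10.89

11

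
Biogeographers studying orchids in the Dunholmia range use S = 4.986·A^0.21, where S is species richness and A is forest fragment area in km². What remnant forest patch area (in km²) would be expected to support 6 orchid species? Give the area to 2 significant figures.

2.4 km²

6 = 4.986 × A^0.21  ⇒  A^0.21 = 6/4.986 = 1.203
ln A = ln(1.203) / 0.21 = 0.1851 / 0.21 = 0.8815
A = e^0.8815 ≈ 2.415 km²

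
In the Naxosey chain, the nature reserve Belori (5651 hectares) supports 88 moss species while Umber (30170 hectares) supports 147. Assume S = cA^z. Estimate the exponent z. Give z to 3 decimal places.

0.306

Taking logs: ln S = ln c + z ln A, so z = (ln S₂ − ln S₁)/(ln A₂ − ln A₁).
z = ln(147/88) / ln(30170/5651) = ln(1.67) / ln(5.339) = 0.5131 / 1.6750 = 0.3063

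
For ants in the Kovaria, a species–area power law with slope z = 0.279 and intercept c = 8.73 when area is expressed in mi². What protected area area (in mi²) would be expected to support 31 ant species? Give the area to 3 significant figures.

93.9 mi²

31 = 8.73 × A^0.279  ⇒  A^0.279 = 31/8.73 = 3.551
ln A = ln(3.551) / 0.279 = 1.2672 / 0.279 = 4.5420
A = e^4.5420 ≈ 93.88 mi²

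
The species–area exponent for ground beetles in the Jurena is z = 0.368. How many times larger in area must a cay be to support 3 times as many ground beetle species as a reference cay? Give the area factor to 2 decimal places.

(A₂/A₁)^0.368 = 3, so A₂/A₁ = 3^(1/0.368) = 3^2.717
ln(A₂/A₁) = ln 3 / 0.368 = 1.0986 / 0.368 = 2.9854
A₂/A₁ = e^2.9854 ≈ 19.79

19.79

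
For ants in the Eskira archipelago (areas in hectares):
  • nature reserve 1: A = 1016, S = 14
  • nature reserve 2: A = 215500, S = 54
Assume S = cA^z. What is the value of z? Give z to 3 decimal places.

Taking logs: ln S = ln c + z ln A, so z = (ln S₂ − ln S₁)/(ln A₂ − ln A₁).
z = ln(54/14) / ln(215500/1016) = ln(3.857) / ln(212.1) = 1.3499 / 5.3571 = 0.2520

0.252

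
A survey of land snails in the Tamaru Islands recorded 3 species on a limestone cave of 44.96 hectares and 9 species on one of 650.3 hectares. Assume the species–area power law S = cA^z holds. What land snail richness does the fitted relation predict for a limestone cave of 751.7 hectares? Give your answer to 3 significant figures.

9.55

z = ln(9/3) / ln(650.3/44.96) = 1.0986 / 2.6717 = 0.4112
c = 3 / 44.96^0.4112 = 3 / 4.783 = 0.6273
S₃ = 0.6273 × 751.7^0.4112 = 0.6273 × 15.23 ≈ 9.553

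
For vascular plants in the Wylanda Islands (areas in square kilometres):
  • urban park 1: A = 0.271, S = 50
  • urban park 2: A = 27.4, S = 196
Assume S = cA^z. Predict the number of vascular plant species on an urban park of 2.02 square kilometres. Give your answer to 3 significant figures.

z = ln(196/50) / ln(27.4/0.271) = 1.3661 / 4.6162 = 0.2959
c = 50 / 0.271^0.2959 = 50 / 0.6795 = 73.58
S₃ = 73.58 × 2.02^0.2959 = 73.58 × 1.231 ≈ 90.6

90.6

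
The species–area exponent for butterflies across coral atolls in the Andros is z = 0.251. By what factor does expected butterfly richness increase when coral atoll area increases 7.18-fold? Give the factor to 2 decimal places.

1.64

S₂/S₁ = (A₂/A₁)^z = 7.18^0.251
ln(S₂/S₁) = 0.251 × ln 7.18 = 0.251 × 1.9713 = 0.4948
S₂/S₁ = e^0.4948 ≈ 1.64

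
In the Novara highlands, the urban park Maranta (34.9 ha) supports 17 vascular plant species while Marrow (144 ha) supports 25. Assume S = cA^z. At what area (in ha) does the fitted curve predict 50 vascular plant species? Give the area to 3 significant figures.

z = ln(25/17) / ln(144/34.9) = 0.3857 / 1.4173 = 0.2721
c = 17 / 34.9^0.2721 = 17 / 2.629 = 6.466
A = (50/6.466)^(1/0.2721) ⇒ ln A = ln(7.733)/0.2721 = 7.5172
A = e^7.5172 ≈ 1839 ha

1840 ha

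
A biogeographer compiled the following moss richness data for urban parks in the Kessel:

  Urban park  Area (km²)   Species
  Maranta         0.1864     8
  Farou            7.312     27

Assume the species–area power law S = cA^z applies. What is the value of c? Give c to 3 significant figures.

14.0

z = ln(S₂/S₁) / ln(A₂/A₁) = ln(27/8) / ln(7.312/0.1864) = 1.2164 / 3.6694 = 0.3315
c = S₁ / A₁^z = 8 / 0.1864^0.3315 = 8 / 0.573 = 13.96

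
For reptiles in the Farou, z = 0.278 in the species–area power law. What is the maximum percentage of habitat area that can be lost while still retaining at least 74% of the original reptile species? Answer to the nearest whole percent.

66%

Need (A_new/A_old)^0.278 = 0.74, so A_new/A_old = 0.74^(1/0.278) = 0.74^3.597
ln(A_new/A_old) = ln 0.74 / 0.278 = -0.3011 / 0.278 = -1.0831
A_new/A_old = e^-1.0831 ≈ 0.3385
Fraction that can be lost = 1 − 0.3385 = 0.6615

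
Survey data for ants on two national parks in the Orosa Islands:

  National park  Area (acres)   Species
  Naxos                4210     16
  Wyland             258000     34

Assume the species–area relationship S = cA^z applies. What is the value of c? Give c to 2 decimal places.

z = ln(S₂/S₁) / ln(A₂/A₁) = ln(34/16) / ln(258000/4210) = 0.7538 / 4.1155 = 0.1832
c = S₁ / A₁^z = 16 / 4210^0.1832 = 16 / 4.611 = 3.47

3.47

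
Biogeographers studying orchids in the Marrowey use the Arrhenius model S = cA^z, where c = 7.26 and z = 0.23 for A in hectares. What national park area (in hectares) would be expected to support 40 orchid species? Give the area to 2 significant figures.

40 = 7.26 × A^0.23  ⇒  A^0.23 = 40/7.26 = 5.51
ln A = ln(5.51) / 0.23 = 1.7065 / 0.23 = 7.4196
A = e^7.4196 ≈ 1668 hectares

1700 hectares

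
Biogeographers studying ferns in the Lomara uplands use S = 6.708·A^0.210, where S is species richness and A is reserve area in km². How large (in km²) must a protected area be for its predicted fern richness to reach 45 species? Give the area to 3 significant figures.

45 = 6.708 × A^0.21  ⇒  A^0.21 = 45/6.708 = 6.708
ln A = ln(6.708) / 0.21 = 1.9034 / 0.21 = 9.0636
A = e^9.0636 ≈ 8635 km²

8640 km²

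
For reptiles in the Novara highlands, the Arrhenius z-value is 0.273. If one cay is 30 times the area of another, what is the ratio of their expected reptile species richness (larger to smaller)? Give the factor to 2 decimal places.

S₂/S₁ = (A₂/A₁)^z = 30^0.273
ln(S₂/S₁) = 0.273 × ln 30 = 0.273 × 3.4012 = 0.9285
S₂/S₁ = e^0.9285 ≈ 2.531

2.53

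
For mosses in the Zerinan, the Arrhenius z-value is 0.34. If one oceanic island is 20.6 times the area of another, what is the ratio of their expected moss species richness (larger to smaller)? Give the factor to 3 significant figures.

S₂/S₁ = (A₂/A₁)^z = 20.6^0.34
ln(S₂/S₁) = 0.34 × ln 20.6 = 0.34 × 3.0253 = 1.0286
S₂/S₁ = e^1.0286 ≈ 2.797

2.80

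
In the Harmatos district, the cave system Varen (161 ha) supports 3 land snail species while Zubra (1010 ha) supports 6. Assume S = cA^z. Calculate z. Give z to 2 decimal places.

Taking logs: ln S = ln c + z ln A, so z = (ln S₂ − ln S₁)/(ln A₂ − ln A₁).
z = ln(6/3) / ln(1010/161) = ln(2) / ln(6.273) = 0.6931 / 1.8363 = 0.3775

0.38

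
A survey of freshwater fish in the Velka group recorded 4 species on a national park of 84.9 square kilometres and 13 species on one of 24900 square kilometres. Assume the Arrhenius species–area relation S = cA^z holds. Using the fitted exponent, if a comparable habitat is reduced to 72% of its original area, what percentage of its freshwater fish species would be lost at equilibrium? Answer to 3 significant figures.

z = ln(13/4) / ln(24900/84.9) = 1.1787 / 5.6811 = 0.2075
S_new/S_old = (A_new/A_old)^z = 0.72^0.2075 = exp(0.2075 × -0.3285) = 0.9341
Fraction lost = 1 − 0.9341 = 0.06588

6.59%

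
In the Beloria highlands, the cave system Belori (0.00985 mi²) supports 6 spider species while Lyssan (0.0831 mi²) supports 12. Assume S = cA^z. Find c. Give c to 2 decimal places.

26.94

z = ln(S₂/S₁) / ln(A₂/A₁) = ln(12/6) / ln(0.0831/0.00985) = 0.6931 / 2.1326 = 0.3250
c = S₁ / A₁^z = 6 / 0.00985^0.3250 = 6 / 0.2227 = 26.94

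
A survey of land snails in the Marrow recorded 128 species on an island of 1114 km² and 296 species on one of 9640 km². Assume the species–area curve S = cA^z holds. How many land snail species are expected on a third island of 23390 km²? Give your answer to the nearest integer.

z = ln(296/128) / ln(9640/1114) = 0.8383 / 2.1580 = 0.3885
c = 128 / 1114^0.3885 = 128 / 15.26 = 8.386
S₃ = 8.386 × 23390^0.3885 = 8.386 × 49.81 ≈ 417.7

418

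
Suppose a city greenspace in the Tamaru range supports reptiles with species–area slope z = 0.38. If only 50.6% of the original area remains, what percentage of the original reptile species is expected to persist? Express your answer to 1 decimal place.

77.2%

S_new/S_old = (A_new/A_old)^z = 0.506^0.38
= exp(0.38 × ln 0.506) = exp(0.38 × -0.6812) = exp(-0.2589) ≈ 0.7719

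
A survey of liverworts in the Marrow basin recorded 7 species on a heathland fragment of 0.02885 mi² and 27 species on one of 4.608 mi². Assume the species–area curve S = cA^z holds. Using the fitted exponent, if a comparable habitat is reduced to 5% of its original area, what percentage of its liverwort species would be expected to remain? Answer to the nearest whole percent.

z = ln(27/7) / ln(4.608/0.02885) = 1.3499 / 5.0734 = 0.2661
S_new/S_old = (A_new/A_old)^z = 0.05^0.2661 = exp(0.2661 × -2.9957) = 0.4506

45%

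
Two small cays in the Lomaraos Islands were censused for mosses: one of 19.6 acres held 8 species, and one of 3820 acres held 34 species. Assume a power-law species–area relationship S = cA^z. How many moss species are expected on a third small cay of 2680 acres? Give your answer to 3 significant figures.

z = ln(34/8) / ln(3820/19.6) = 1.4469 / 5.2725 = 0.2744
c = 8 / 19.6^0.2744 = 8 / 2.263 = 3.536
S₃ = 3.536 × 2680^0.2744 = 3.536 × 8.725 ≈ 30.85

30.8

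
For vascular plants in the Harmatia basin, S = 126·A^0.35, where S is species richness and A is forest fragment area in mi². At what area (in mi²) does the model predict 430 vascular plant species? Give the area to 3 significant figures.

430 = 126 × A^0.35  ⇒  A^0.35 = 430/126 = 3.413
ln A = ln(3.413) / 0.35 = 1.2275 / 0.35 = 3.5072
A = e^3.5072 ≈ 33.35 mi²

33.4 mi²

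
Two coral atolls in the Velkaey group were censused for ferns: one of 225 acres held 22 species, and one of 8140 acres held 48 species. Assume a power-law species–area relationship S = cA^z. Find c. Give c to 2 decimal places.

6.78

z = ln(S₂/S₁) / ln(A₂/A₁) = ln(48/22) / ln(8140/225) = 0.7802 / 3.5884 = 0.2174
c = S₁ / A₁^z = 22 / 225^0.2174 = 22 / 3.246 = 6.777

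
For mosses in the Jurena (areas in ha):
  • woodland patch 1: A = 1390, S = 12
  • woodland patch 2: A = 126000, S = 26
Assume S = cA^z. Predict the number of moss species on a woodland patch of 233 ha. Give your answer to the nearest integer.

9

z = ln(26/12) / ln(126000/1390) = 0.7732 / 4.5070 = 0.1716
c = 12 / 1390^0.1716 = 12 / 3.461 = 3.467
S₃ = 3.467 × 233^0.1716 = 3.467 × 2.548 ≈ 8.833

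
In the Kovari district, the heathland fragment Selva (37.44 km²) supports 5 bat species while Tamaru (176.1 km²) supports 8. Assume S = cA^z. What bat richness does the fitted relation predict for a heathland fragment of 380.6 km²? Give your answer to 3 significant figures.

z = ln(8/5) / ln(176.1/37.44) = 0.4700 / 1.5483 = 0.3036
c = 5 / 37.44^0.3036 = 5 / 3.003 = 1.665
S₃ = 1.665 × 380.6^0.3036 = 1.665 × 6.072 ≈ 10.11

10.1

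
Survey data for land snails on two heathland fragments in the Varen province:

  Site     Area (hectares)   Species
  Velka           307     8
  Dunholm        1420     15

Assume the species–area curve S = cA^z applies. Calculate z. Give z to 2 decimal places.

0.41

Taking logs: ln S = ln c + z ln A, so z = (ln S₂ − ln S₁)/(ln A₂ − ln A₁).
z = ln(15/8) / ln(1420/307) = ln(1.875) / ln(4.625) = 0.6286 / 1.5316 = 0.4104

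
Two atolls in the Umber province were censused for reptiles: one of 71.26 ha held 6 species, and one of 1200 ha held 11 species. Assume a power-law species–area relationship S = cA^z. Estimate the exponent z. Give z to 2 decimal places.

0.21

Taking logs: ln S = ln c + z ln A, so z = (ln S₂ − ln S₁)/(ln A₂ − ln A₁).
z = ln(11/6) / ln(1200/71.26) = ln(1.833) / ln(16.84) = 0.6061 / 2.8237 = 0.2147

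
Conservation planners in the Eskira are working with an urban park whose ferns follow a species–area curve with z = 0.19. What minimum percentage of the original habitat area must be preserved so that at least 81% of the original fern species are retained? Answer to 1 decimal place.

Need (A_new/A_old)^0.19 = 0.81, so A_new/A_old = 0.81^(1/0.19) = 0.81^5.263
ln(A_new/A_old) = ln 0.81 / 0.19 = -0.2107 / 0.19 = -1.1091
A_new/A_old = e^-1.1091 ≈ 0.3299

33.0%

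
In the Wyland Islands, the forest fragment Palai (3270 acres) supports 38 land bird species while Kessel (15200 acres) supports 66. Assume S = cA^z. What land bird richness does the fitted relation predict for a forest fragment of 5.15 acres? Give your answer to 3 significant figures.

z = ln(66/38) / ln(15200/3270) = 0.5521 / 1.5365 = 0.3593
c = 38 / 3270^0.3593 = 38 / 18.31 = 2.075
S₃ = 2.075 × 5.15^0.3593 = 2.075 × 1.802 ≈ 3.739

3.74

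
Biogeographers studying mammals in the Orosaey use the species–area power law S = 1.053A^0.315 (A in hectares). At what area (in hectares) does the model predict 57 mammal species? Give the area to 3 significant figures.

318000 hectares

57 = 1.053 × A^0.315  ⇒  A^0.315 = 57/1.053 = 54.13
ln A = ln(54.13) / 0.315 = 3.9914 / 0.315 = 12.6711
A = e^12.6711 ≈ 318423 hectares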